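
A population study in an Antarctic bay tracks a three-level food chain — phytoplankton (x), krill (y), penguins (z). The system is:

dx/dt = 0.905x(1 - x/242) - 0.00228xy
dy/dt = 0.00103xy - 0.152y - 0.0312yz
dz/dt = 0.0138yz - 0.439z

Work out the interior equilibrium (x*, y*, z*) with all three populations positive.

x* ≈ 223, y* ≈ 31.8, z* ≈ 2.48

From dz/dt = 0: 0.0138y* = 0.439, so y* = 31.8.
From dx/dt = 0: 0.905(1 - x*/242) = 0.00228·31.8, giving x* = 242·(1 - 0.0801) = 223.
From dy/dt = 0: 0.00103·223 - 0.152 = 0.0312z*, so z* = 0.0773/0.0312 = 2.48.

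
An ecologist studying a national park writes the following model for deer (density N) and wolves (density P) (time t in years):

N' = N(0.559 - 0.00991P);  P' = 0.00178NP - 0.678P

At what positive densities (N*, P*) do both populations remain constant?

Set dP/dt = 0 with P > 0: 0.00178N - 0.678 = 0, so N* = 0.678/0.00178 = 381.
Set dN/dt = 0 with N > 0: 0.559 - 0.00991P = 0, so P* = 0.559/0.00991 = 56.4.

N* ≈ 381, P* ≈ 56.4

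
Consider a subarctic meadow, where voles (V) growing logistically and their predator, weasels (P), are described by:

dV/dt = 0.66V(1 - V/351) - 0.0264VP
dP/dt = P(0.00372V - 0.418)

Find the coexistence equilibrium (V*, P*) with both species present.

V* ≈ 112, P* ≈ 17

From dP/dt = 0 with P > 0: 0.00372V* = 0.418, so V* = 112.
Substitute into dV/dt = 0: 0.66(1 - 112/351) = 0.0264P*.
The bracket is 0.68, giving P* = 0.449/0.0264 = 17.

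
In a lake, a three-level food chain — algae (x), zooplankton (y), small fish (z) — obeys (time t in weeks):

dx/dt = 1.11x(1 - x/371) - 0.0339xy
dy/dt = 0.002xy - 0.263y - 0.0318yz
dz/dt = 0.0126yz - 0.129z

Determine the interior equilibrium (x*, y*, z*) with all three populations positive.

From dz/dt = 0: 0.0126y* = 0.129, so y* = 10.2.
From dx/dt = 0: 1.11(1 - x*/371) = 0.0339·10.2, giving x* = 371·(1 - 0.313) = 255.
From dy/dt = 0: 0.002·255 - 0.263 = 0.0318z*, so z* = 0.247/0.0318 = 7.77.

x* ≈ 255, y* ≈ 10.2, z* ≈ 7.77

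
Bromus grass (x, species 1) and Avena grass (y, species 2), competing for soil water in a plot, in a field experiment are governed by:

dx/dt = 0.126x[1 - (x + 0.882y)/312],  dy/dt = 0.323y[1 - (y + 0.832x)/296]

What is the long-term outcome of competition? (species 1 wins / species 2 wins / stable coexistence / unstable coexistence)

stable coexistence

Compare the nullcline intercepts: K1/α12 = 312/0.882 = 354 > K2 = 296; K2/α21 = 296/0.832 = 356 > K1 = 312.
Since both inequalities hold, each species can invade when rare, so the interior equilibrium is stable.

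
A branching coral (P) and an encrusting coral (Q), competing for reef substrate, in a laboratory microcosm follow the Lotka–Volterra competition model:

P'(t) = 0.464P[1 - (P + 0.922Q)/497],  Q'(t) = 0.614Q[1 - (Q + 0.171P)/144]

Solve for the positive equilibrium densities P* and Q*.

Setting both brackets to zero gives the nullclines P + 0.922Q = 497 and 0.171P + Q = 144.
Substituting Q = 144 - 0.171P into the first: P(1 - 0.922·0.171) = 497 - 0.922·144.
So P* = 364/0.842 = 432, and then Q* = 144 - 0.171·432 = 70.1.

P* ≈ 432, Q* ≈ 70.1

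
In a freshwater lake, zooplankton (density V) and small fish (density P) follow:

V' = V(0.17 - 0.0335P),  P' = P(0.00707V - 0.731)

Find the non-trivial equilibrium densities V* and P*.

V* ≈ 103, P* ≈ 5.07

Set dP/dt = 0 with P > 0: 0.00707V - 0.731 = 0, so V* = 0.731/0.00707 = 103.
Set dV/dt = 0 with V > 0: 0.17 - 0.0335P = 0, so P* = 0.17/0.0335 = 5.07.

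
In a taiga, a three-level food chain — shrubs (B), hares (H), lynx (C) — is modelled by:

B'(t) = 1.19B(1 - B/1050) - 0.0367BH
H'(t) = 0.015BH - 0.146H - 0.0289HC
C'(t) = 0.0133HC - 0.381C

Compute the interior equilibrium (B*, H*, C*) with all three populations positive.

From dC/dt = 0: 0.0133H* = 0.381, so H* = 28.6.
From dB/dt = 0: 1.19(1 - B*/1050) = 0.0367·28.6, giving B* = 1050·(1 - 0.883) = 122.
From dH/dt = 0: 0.015·122 - 0.146 = 0.0289C*, so C* = 1.69/0.0289 = 58.5.

B* ≈ 122, H* ≈ 28.6, C* ≈ 58.5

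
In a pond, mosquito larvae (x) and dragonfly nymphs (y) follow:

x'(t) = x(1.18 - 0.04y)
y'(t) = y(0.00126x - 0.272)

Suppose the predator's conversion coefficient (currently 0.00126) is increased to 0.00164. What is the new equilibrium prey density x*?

x* ≈ 166

At the interior fixed point, setting dy/dt = 0 with y > 0 fixes x* = (predator death rate)/(xy coefficient) — independent of the other coefficients.
With the change, x* = 0.272/0.00164 = 166; it falls from 216.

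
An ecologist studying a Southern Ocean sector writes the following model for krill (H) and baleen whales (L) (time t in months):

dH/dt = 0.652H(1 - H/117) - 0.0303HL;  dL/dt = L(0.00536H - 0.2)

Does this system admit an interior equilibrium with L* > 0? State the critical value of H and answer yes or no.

The predator equation gives dL/dt > 0 only when H > 0.2/0.00536 = 37.3.
Without the predator, H → K = 117. Since 117 > 37.3, the predator can invade and persist.

Threshold H = 37.3; K > 37.3, so yes, the predator persists.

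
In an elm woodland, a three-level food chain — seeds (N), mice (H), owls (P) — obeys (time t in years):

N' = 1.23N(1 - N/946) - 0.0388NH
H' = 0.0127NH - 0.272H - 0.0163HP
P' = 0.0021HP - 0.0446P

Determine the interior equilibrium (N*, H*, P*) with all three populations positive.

N* ≈ 312, H* ≈ 21.2, P* ≈ 227

From dP/dt = 0: 0.0021H* = 0.0446, so H* = 21.2.
From dN/dt = 0: 1.23(1 - N*/946) = 0.0388·21.2, giving N* = 946·(1 - 0.67) = 312.
From dH/dt = 0: 0.0127·312 - 0.272 = 0.0163P*, so P* = 3.69/0.0163 = 227.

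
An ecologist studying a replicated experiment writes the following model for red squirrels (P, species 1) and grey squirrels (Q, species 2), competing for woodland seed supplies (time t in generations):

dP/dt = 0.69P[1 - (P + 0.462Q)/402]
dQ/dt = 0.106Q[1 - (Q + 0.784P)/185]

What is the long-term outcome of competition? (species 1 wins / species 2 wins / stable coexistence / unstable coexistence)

species 1 excludes species 2

Compare the nullcline intercepts: K1/α12 = 402/0.462 = 870 > K2 = 185; K2/α21 = 185/0.784 = 236 < K1 = 402.
Since the inequalities point opposite ways, species 1 can invade but species 2 cannot.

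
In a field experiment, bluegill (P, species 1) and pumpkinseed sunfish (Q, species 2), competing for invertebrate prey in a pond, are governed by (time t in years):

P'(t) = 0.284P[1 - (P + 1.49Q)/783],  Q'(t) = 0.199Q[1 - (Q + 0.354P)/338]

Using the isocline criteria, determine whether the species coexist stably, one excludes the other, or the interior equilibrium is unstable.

Compare the nullcline intercepts: K1/α12 = 783/1.49 = 526 > K2 = 338; K2/α21 = 338/0.354 = 955 > K1 = 783.
Since both inequalities hold, each species can invade when rare, so the interior equilibrium is stable.

stable coexistence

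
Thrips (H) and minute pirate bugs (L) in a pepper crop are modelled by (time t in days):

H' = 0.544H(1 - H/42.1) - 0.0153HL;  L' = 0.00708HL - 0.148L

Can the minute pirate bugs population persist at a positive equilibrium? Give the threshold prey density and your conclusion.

The predator equation gives dL/dt > 0 only when H > 0.148/0.00708 = 20.9.
Without the predator, H → K = 42.1. Since 42.1 > 20.9, the predator can invade and persist.

Threshold H = 20.9; K > 20.9, so yes, the predator persists.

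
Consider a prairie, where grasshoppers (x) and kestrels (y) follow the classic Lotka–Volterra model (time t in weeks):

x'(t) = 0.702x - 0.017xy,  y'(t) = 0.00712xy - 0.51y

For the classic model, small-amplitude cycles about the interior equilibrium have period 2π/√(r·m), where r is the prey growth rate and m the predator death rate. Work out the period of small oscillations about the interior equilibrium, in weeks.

Here r = 0.702 and m = 0.51, so r·m = 0.358.
ω = √0.358 = 0.598 per week, hence T = 2π/ω ≈ 10.5 weeks.

T ≈ 10.5 weeks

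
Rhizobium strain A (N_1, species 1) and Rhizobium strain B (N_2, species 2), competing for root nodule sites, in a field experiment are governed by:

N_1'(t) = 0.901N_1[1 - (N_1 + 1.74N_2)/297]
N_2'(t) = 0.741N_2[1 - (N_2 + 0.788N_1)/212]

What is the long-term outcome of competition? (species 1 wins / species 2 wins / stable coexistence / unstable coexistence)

unstable coexistence (outcome depends on initial conditions)

Compare the nullcline intercepts: K1/α12 = 297/1.74 = 171 < K2 = 212; K2/α21 = 212/0.788 = 269 < K1 = 297.
Since both are reversed, neither can invade when rare; the interior point is a saddle.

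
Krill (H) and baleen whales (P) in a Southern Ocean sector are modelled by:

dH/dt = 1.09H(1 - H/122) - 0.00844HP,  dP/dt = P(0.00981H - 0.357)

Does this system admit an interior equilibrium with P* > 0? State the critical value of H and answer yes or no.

Threshold H = 36.4; K > 36.4, so yes, the predator persists.

The predator equation gives dP/dt > 0 only when H > 0.357/0.00981 = 36.4.
Without the predator, H → K = 122. Since 122 > 36.4, the predator can invade and persist.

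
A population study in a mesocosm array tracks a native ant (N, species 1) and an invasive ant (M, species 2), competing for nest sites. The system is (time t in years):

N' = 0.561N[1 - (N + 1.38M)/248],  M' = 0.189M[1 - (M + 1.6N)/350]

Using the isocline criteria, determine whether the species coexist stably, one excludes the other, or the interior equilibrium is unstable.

unstable coexistence (outcome depends on initial conditions)

Compare the nullcline intercepts: K1/α12 = 248/1.38 = 180 < K2 = 350; K2/α21 = 350/1.6 = 219 < K1 = 248.
Since both are reversed, neither can invade when rare; the interior point is a saddle.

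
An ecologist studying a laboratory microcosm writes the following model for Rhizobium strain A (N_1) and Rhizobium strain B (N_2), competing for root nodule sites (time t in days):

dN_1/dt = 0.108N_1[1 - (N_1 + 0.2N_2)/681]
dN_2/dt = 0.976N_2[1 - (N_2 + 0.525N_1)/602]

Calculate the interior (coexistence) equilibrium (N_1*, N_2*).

Setting both brackets to zero gives the nullclines N_1 + 0.2N_2 = 681 and 0.525N_1 + N_2 = 602.
Substituting N_2 = 602 - 0.525N_1 into the first: N_1(1 - 0.2·0.525) = 681 - 0.2·602.
So N_1* = 561/0.895 = 626, and then N_2* = 602 - 0.525·626 = 273.

N_1* ≈ 626, N_2* ≈ 273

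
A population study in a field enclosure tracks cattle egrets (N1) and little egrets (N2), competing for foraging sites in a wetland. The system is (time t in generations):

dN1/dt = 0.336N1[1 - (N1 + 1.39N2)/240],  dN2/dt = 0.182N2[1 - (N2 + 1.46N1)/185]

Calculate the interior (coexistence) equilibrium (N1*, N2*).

N1* ≈ 16.7, N2* ≈ 161

Setting both brackets to zero gives the nullclines N1 + 1.39N2 = 240 and 1.46N1 + N2 = 185.
Substituting N2 = 185 - 1.46N1 into the first: N1(1 - 1.39·1.46) = 240 - 1.39·185.
So N1* = -17.1/-1.03 = 16.7, and then N2* = 185 - 1.46·16.7 = 161.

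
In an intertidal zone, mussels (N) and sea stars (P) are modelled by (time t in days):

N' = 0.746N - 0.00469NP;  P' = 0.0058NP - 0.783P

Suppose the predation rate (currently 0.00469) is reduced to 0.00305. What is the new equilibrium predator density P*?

P* ≈ 245

At the interior fixed point, setting dN/dt = 0 with N > 0 fixes P* = (prey growth rate)/(NP coefficient) — independent of the other coefficients.
With the change, P* = 0.746/0.00305 = 245; it rises from 159.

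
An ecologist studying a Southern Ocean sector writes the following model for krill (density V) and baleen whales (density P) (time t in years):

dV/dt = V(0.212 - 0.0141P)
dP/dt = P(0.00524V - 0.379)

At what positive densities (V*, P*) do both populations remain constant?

V* ≈ 72.3, P* ≈ 15

Set dP/dt = 0 with P > 0: 0.00524V - 0.379 = 0, so V* = 0.379/0.00524 = 72.3.
Set dV/dt = 0 with V > 0: 0.212 - 0.0141P = 0, so P* = 0.212/0.0141 = 15.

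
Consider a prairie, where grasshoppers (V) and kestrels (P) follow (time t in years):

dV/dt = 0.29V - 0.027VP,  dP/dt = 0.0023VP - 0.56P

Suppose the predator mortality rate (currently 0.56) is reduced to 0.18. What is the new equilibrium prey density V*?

V* ≈ 78.3

At the interior fixed point, setting dP/dt = 0 with P > 0 fixes V* = (predator death rate)/(VP coefficient) — independent of the other coefficients.
With the change, V* = 0.18/0.0023 = 78.3; it falls from 243.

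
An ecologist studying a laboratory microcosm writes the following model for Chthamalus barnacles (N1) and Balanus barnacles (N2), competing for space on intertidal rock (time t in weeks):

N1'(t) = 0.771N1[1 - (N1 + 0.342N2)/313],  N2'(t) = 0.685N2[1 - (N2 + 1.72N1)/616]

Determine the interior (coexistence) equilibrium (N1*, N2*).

Setting both brackets to zero gives the nullclines N1 + 0.342N2 = 313 and 1.72N1 + N2 = 616.
Substituting N2 = 616 - 1.72N1 into the first: N1(1 - 0.342·1.72) = 313 - 0.342·616.
So N1* = 102/0.412 = 249, and then N2* = 616 - 1.72·249 = 189.

N1* ≈ 249, N2* ≈ 189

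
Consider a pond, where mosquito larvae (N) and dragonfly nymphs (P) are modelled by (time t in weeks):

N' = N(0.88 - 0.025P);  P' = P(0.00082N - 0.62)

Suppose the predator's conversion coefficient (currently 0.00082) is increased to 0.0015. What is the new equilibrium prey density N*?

At the interior fixed point, setting dP/dt = 0 with P > 0 fixes N* = (predator death rate)/(NP coefficient) — independent of the other coefficients.
With the change, N* = 0.62/0.0015 = 413; it falls from 756.

N* ≈ 413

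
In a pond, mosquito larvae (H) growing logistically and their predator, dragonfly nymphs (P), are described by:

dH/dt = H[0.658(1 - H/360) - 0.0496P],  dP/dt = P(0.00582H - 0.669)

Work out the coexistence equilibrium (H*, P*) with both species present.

From dP/dt = 0 with P > 0: 0.00582H* = 0.669, so H* = 115.
Substitute into dH/dt = 0: 0.658(1 - 115/360) = 0.0496P*.
The bracket is 0.681, giving P* = 0.448/0.0496 = 9.03.

H* ≈ 115, P* ≈ 9.03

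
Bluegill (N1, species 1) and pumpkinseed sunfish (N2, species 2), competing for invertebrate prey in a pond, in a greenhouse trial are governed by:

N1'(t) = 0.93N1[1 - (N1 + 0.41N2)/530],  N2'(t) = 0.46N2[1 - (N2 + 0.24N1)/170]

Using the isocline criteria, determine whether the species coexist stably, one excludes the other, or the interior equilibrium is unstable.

Compare the nullcline intercepts: K1/α12 = 530/0.41 = 1290 > K2 = 170; K2/α21 = 170/0.24 = 708 > K1 = 530.
Since both inequalities hold, each species can invade when rare, so the interior equilibrium is stable.

stable coexistence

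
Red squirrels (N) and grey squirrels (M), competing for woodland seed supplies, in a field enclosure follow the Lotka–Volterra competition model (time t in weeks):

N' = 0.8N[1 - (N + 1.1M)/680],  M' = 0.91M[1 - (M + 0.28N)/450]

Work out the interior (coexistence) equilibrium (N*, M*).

Setting both brackets to zero gives the nullclines N + 1.1M = 680 and 0.28N + M = 450.
Substituting M = 450 - 0.28N into the first: N(1 - 1.1·0.28) = 680 - 1.1·450.
So N* = 185/0.692 = 267, and then M* = 450 - 0.28·267 = 375.

N* ≈ 267, M* ≈ 375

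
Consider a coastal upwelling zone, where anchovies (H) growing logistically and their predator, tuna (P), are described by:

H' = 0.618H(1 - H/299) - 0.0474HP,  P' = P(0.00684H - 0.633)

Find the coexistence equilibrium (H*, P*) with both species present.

From dP/dt = 0 with P > 0: 0.00684H* = 0.633, so H* = 92.5.
Substitute into dH/dt = 0: 0.618(1 - 92.5/299) = 0.0474P*.
The bracket is 0.69, giving P* = 0.427/0.0474 = 9.

H* ≈ 92.5, P* ≈ 9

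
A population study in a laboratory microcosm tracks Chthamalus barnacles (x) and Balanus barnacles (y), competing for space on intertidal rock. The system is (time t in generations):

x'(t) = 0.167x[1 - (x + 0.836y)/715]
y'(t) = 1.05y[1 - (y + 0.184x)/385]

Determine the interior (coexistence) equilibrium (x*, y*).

Setting both brackets to zero gives the nullclines x + 0.836y = 715 and 0.184x + y = 385.
Substituting y = 385 - 0.184x into the first: x(1 - 0.836·0.184) = 715 - 0.836·385.
So x* = 393/0.846 = 465, and then y* = 385 - 0.184·465 = 300.

x* ≈ 465, y* ≈ 300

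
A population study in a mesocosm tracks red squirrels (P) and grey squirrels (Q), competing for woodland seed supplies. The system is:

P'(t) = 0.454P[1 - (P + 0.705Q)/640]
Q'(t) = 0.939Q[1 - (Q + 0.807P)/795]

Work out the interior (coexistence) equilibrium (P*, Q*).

Setting both brackets to zero gives the nullclines P + 0.705Q = 640 and 0.807P + Q = 795.
Substituting Q = 795 - 0.807P into the first: P(1 - 0.705·0.807) = 640 - 0.705·795.
So P* = 79.5/0.431 = 184, and then Q* = 795 - 0.807·184 = 646.

P* ≈ 184, Q* ≈ 646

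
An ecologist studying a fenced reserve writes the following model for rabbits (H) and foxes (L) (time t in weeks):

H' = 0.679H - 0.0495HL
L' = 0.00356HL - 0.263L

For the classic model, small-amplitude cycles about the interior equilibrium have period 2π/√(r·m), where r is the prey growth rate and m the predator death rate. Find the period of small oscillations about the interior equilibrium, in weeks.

T ≈ 14.9 weeks

Here r = 0.679 and m = 0.263, so r·m = 0.179.
ω = √0.179 = 0.423 per week, hence T = 2π/ω ≈ 14.9 weeks.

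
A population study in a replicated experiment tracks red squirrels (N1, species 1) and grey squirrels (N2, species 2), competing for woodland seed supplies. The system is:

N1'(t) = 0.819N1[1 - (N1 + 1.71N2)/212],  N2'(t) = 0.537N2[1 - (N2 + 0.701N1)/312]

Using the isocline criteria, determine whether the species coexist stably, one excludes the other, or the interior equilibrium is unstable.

Compare the nullcline intercepts: K1/α12 = 212/1.71 = 124 < K2 = 312; K2/α21 = 312/0.701 = 445 > K1 = 212.
Since the inequalities point opposite ways, species 2 can invade but species 1 cannot.

species 2 excludes species 1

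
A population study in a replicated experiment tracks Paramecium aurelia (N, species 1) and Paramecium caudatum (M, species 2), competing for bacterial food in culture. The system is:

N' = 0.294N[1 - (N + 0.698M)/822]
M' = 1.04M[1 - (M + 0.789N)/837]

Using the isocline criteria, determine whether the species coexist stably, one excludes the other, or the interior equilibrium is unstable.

stable coexistence

Compare the nullcline intercepts: K1/α12 = 822/0.698 = 1180 > K2 = 837; K2/α21 = 837/0.789 = 1060 > K1 = 822.
Since both inequalities hold, each species can invade when rare, so the interior equilibrium is stable.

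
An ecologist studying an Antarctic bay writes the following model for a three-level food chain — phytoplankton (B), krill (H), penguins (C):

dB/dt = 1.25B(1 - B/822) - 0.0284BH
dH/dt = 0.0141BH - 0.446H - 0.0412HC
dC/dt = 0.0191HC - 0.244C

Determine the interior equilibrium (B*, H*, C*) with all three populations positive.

B* ≈ 583, H* ≈ 12.8, C* ≈ 189

From dC/dt = 0: 0.0191H* = 0.244, so H* = 12.8.
From dB/dt = 0: 1.25(1 - B*/822) = 0.0284·12.8, giving B* = 822·(1 - 0.29) = 583.
From dH/dt = 0: 0.0141·583 - 0.446 = 0.0412C*, so C* = 7.78/0.0412 = 189.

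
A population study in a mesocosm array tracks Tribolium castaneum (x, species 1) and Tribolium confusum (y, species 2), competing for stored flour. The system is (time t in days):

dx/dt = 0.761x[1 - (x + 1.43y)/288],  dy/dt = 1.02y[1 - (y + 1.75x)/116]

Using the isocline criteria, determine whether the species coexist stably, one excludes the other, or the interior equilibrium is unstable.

species 1 excludes species 2

Compare the nullcline intercepts: K1/α12 = 288/1.43 = 201 > K2 = 116; K2/α21 = 116/1.75 = 66.3 < K1 = 288.
Since the inequalities point opposite ways, species 1 can invade but species 2 cannot.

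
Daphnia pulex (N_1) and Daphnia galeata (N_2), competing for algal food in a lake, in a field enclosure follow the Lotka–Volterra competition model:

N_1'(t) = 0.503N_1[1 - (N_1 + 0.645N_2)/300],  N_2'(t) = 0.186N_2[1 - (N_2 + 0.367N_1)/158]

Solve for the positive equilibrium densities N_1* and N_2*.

Setting both brackets to zero gives the nullclines N_1 + 0.645N_2 = 300 and 0.367N_1 + N_2 = 158.
Substituting N_2 = 158 - 0.367N_1 into the first: N_1(1 - 0.645·0.367) = 300 - 0.645·158.
So N_1* = 198/0.763 = 260, and then N_2* = 158 - 0.367·260 = 62.8.

N_1* ≈ 260, N_2* ≈ 62.8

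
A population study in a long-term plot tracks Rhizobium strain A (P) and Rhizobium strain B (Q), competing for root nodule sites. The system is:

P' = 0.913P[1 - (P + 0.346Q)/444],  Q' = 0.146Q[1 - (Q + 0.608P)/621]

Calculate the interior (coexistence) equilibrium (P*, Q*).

P* ≈ 290, Q* ≈ 445

Setting both brackets to zero gives the nullclines P + 0.346Q = 444 and 0.608P + Q = 621.
Substituting Q = 621 - 0.608P into the first: P(1 - 0.346·0.608) = 444 - 0.346·621.
So P* = 229/0.79 = 290, and then Q* = 621 - 0.608·290 = 445.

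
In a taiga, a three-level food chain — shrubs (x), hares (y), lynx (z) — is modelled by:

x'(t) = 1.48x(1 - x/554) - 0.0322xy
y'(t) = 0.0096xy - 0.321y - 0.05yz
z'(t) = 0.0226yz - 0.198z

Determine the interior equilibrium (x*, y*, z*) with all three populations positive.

x* ≈ 448, y* ≈ 8.76, z* ≈ 79.7

From dz/dt = 0: 0.0226y* = 0.198, so y* = 8.76.
From dx/dt = 0: 1.48(1 - x*/554) = 0.0322·8.76, giving x* = 554·(1 - 0.191) = 448.
From dy/dt = 0: 0.0096·448 - 0.321 = 0.05z*, so z* = 3.98/0.05 = 79.7.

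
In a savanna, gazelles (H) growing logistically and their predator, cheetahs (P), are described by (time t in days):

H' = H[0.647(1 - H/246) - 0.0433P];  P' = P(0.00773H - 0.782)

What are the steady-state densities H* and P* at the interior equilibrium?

From dP/dt = 0 with P > 0: 0.00773H* = 0.782, so H* = 101.
Substitute into dH/dt = 0: 0.647(1 - 101/246) = 0.0433P*.
The bracket is 0.589, giving P* = 0.381/0.0433 = 8.8.

H* ≈ 101, P* ≈ 8.8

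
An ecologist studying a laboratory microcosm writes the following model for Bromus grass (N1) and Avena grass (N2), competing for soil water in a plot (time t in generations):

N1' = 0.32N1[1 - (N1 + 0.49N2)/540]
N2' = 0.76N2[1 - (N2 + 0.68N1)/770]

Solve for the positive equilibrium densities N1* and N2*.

N1* ≈ 244, N2* ≈ 604

Setting both brackets to zero gives the nullclines N1 + 0.49N2 = 540 and 0.68N1 + N2 = 770.
Substituting N2 = 770 - 0.68N1 into the first: N1(1 - 0.49·0.68) = 540 - 0.49·770.
So N1* = 163/0.667 = 244, and then N2* = 770 - 0.68·244 = 604.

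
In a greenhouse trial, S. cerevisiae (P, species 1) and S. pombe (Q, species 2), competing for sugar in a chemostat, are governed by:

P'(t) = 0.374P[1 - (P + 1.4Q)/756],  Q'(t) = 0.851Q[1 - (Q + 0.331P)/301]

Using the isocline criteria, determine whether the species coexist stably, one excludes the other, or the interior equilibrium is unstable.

stable coexistence

Compare the nullcline intercepts: K1/α12 = 756/1.4 = 540 > K2 = 301; K2/α21 = 301/0.331 = 909 > K1 = 756.
Since both inequalities hold, each species can invade when rare, so the interior equilibrium is stable.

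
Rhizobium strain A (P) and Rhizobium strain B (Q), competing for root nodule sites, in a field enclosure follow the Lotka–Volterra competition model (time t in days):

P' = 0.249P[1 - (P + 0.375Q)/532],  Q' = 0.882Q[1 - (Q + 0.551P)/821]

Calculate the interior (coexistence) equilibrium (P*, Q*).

P* ≈ 282, Q* ≈ 665

Setting both brackets to zero gives the nullclines P + 0.375Q = 532 and 0.551P + Q = 821.
Substituting Q = 821 - 0.551P into the first: P(1 - 0.375·0.551) = 532 - 0.375·821.
So P* = 224/0.793 = 282, and then Q* = 821 - 0.551·282 = 665.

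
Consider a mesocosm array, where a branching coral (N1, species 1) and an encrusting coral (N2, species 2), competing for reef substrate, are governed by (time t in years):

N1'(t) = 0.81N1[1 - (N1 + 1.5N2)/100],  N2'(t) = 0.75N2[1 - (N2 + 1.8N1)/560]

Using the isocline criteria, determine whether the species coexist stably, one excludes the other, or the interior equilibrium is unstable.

species 2 excludes species 1

Compare the nullcline intercepts: K1/α12 = 100/1.5 = 66.7 < K2 = 560; K2/α21 = 560/1.8 = 311 > K1 = 100.
Since the inequalities point opposite ways, species 2 can invade but species 1 cannot.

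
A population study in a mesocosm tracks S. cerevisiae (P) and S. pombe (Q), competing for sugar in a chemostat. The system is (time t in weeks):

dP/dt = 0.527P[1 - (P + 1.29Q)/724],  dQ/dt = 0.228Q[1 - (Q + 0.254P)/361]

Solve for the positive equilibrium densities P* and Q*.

Setting both brackets to zero gives the nullclines P + 1.29Q = 724 and 0.254P + Q = 361.
Substituting Q = 361 - 0.254P into the first: P(1 - 1.29·0.254) = 724 - 1.29·361.
So P* = 258/0.672 = 384, and then Q* = 361 - 0.254·384 = 263.

P* ≈ 384, Q* ≈ 263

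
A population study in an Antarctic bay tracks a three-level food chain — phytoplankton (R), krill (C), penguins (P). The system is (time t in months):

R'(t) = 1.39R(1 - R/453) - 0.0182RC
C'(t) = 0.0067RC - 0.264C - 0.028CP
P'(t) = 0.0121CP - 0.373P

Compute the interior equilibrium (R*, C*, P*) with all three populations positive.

From dP/dt = 0: 0.0121C* = 0.373, so C* = 30.8.
From dR/dt = 0: 1.39(1 - R*/453) = 0.0182·30.8, giving R* = 453·(1 - 0.404) = 270.
From dC/dt = 0: 0.0067·270 - 0.264 = 0.028P*, so P* = 1.55/0.028 = 55.2.

R* ≈ 270, C* ≈ 30.8, P* ≈ 55.2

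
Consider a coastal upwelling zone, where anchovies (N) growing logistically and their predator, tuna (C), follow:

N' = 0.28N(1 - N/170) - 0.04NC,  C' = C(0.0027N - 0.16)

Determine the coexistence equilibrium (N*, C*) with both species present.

From dC/dt = 0 with C > 0: 0.0027N* = 0.16, so N* = 59.3.
Substitute into dN/dt = 0: 0.28(1 - 59.3/170) = 0.04C*.
The bracket is 0.651, giving C* = 0.182/0.04 = 4.56.

N* ≈ 59.3, C* ≈ 4.56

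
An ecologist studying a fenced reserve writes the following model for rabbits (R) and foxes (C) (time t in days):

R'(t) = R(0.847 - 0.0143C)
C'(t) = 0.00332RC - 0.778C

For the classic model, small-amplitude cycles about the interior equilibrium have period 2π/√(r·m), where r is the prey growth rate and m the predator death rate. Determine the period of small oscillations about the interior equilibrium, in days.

Here r = 0.847 and m = 0.778, so r·m = 0.659.
ω = √0.659 = 0.812 per day, hence T = 2π/ω ≈ 7.74 days.

T ≈ 7.74 days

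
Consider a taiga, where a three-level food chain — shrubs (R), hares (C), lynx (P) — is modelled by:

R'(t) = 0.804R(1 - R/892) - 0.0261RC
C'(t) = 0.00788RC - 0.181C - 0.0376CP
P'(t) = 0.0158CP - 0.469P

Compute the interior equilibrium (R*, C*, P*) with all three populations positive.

R* ≈ 32.5, C* ≈ 29.7, P* ≈ 1.99

From dP/dt = 0: 0.0158C* = 0.469, so C* = 29.7.
From dR/dt = 0: 0.804(1 - R*/892) = 0.0261·29.7, giving R* = 892·(1 - 0.964) = 32.5.
From dC/dt = 0: 0.00788·32.5 - 0.181 = 0.0376P*, so P* = 0.0748/0.0376 = 1.99.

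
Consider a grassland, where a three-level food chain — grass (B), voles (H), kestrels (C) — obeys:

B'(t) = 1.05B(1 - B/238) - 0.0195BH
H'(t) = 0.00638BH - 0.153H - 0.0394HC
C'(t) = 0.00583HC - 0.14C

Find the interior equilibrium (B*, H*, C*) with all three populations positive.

B* ≈ 132, H* ≈ 24, C* ≈ 17.5

From dC/dt = 0: 0.00583H* = 0.14, so H* = 24.
From dB/dt = 0: 1.05(1 - B*/238) = 0.0195·24, giving B* = 238·(1 - 0.446) = 132.
From dH/dt = 0: 0.00638·132 - 0.153 = 0.0394C*, so C* = 0.688/0.0394 = 17.5.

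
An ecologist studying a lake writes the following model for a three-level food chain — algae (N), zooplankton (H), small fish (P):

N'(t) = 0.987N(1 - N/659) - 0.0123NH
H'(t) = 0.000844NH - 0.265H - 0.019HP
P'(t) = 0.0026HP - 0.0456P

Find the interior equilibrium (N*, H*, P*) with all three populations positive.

N* ≈ 515, H* ≈ 17.5, P* ≈ 8.93

From dP/dt = 0: 0.0026H* = 0.0456, so H* = 17.5.
From dN/dt = 0: 0.987(1 - N*/659) = 0.0123·17.5, giving N* = 659·(1 - 0.219) = 515.
From dH/dt = 0: 0.000844·515 - 0.265 = 0.019P*, so P* = 0.17/0.019 = 8.93.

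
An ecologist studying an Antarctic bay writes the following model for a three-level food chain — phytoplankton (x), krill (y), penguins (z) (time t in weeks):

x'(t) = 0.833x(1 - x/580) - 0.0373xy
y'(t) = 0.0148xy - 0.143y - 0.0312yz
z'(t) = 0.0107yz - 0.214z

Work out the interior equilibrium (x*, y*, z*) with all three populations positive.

From dz/dt = 0: 0.0107y* = 0.214, so y* = 20.
From dx/dt = 0: 0.833(1 - x*/580) = 0.0373·20, giving x* = 580·(1 - 0.896) = 60.6.
From dy/dt = 0: 0.0148·60.6 - 0.143 = 0.0312z*, so z* = 0.754/0.0312 = 24.2.

x* ≈ 60.6, y* ≈ 20, z* ≈ 24.2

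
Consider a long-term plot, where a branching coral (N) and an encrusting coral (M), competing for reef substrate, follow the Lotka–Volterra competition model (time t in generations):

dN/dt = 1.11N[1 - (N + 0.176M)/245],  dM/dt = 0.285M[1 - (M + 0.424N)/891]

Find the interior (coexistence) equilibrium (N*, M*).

Setting both brackets to zero gives the nullclines N + 0.176M = 245 and 0.424N + M = 891.
Substituting M = 891 - 0.424N into the first: N(1 - 0.176·0.424) = 245 - 0.176·891.
So N* = 88.2/0.925 = 95.3, and then M* = 891 - 0.424·95.3 = 851.

N* ≈ 95.3, M* ≈ 851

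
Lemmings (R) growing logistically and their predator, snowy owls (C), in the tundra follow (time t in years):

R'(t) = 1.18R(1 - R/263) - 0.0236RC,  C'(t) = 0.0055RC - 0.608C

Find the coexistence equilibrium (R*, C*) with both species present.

R* ≈ 111, C* ≈ 29

From dC/dt = 0 with C > 0: 0.0055R* = 0.608, so R* = 111.
Substitute into dR/dt = 0: 1.18(1 - 111/263) = 0.0236C*.
The bracket is 0.58, giving C* = 0.684/0.0236 = 29.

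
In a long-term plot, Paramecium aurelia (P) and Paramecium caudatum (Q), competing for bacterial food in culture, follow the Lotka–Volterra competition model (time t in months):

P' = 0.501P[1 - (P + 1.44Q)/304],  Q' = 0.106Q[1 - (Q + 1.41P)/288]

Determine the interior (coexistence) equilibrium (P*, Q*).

Setting both brackets to zero gives the nullclines P + 1.44Q = 304 and 1.41P + Q = 288.
Substituting Q = 288 - 1.41P into the first: P(1 - 1.44·1.41) = 304 - 1.44·288.
So P* = -111/-1.03 = 107, and then Q* = 288 - 1.41·107 = 136.

P* ≈ 107, Q* ≈ 136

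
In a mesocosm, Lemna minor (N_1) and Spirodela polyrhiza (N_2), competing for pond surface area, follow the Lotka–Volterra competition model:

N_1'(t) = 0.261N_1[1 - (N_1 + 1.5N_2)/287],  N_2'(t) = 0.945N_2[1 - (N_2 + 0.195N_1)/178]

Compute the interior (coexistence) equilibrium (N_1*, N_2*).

Setting both brackets to zero gives the nullclines N_1 + 1.5N_2 = 287 and 0.195N_1 + N_2 = 178.
Substituting N_2 = 178 - 0.195N_1 into the first: N_1(1 - 1.5·0.195) = 287 - 1.5·178.
So N_1* = 20/0.708 = 28.3, and then N_2* = 178 - 0.195·28.3 = 172.

N_1* ≈ 28.3, N_2* ≈ 172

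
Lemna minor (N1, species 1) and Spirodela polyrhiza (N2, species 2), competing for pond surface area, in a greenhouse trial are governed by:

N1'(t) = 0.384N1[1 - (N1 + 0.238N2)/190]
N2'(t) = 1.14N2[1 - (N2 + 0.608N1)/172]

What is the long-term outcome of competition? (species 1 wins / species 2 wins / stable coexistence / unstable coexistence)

stable coexistence

Compare the nullcline intercepts: K1/α12 = 190/0.238 = 798 > K2 = 172; K2/α21 = 172/0.608 = 283 > K1 = 190.
Since both inequalities hold, each species can invade when rare, so the interior equilibrium is stable.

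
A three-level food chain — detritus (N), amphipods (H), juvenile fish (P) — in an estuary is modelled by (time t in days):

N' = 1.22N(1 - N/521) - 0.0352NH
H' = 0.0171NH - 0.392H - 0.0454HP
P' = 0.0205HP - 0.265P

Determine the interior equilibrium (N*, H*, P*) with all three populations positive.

From dP/dt = 0: 0.0205H* = 0.265, so H* = 12.9.
From dN/dt = 0: 1.22(1 - N*/521) = 0.0352·12.9, giving N* = 521·(1 - 0.373) = 327.
From dH/dt = 0: 0.0171·327 - 0.392 = 0.0454P*, so P* = 5.19/0.0454 = 114.

N* ≈ 327, H* ≈ 12.9, P* ≈ 114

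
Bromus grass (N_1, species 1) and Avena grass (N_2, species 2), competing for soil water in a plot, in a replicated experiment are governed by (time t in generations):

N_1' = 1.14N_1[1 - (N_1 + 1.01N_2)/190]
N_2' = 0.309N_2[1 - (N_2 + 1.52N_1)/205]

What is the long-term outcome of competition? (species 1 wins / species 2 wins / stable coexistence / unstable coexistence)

unstable coexistence (outcome depends on initial conditions)

Compare the nullcline intercepts: K1/α12 = 190/1.01 = 188 < K2 = 205; K2/α21 = 205/1.52 = 135 < K1 = 190.
Since both are reversed, neither can invade when rare; the interior point is a saddle.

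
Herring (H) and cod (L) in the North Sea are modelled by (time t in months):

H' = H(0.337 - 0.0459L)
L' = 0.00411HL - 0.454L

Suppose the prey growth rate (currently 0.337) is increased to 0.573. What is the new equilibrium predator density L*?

At the interior fixed point, setting dH/dt = 0 with H > 0 fixes L* = (prey growth rate)/(HL coefficient) — independent of the other coefficients.
With the change, L* = 0.573/0.0459 = 12.5; it rises from 7.34.

L* ≈ 12.5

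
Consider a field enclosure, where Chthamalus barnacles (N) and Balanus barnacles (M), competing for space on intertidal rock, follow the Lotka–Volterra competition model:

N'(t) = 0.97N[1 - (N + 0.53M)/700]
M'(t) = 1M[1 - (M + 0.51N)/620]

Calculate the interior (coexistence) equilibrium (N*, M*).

N* ≈ 509, M* ≈ 360

Setting both brackets to zero gives the nullclines N + 0.53M = 700 and 0.51N + M = 620.
Substituting M = 620 - 0.51N into the first: N(1 - 0.53·0.51) = 700 - 0.53·620.
So N* = 371/0.73 = 509, and then M* = 620 - 0.51·509 = 360.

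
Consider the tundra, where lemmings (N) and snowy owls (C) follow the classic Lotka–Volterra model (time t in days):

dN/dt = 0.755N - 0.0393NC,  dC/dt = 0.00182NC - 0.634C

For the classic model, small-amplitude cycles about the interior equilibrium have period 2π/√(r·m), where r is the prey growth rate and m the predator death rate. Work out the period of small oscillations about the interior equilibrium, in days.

T ≈ 9.08 days

Here r = 0.755 and m = 0.634, so r·m = 0.479.
ω = √0.479 = 0.692 per day, hence T = 2π/ω ≈ 9.08 days.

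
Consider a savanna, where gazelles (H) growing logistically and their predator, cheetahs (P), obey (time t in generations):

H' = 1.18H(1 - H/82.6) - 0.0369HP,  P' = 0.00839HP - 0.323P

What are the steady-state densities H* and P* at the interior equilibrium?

From dP/dt = 0 with P > 0: 0.00839H* = 0.323, so H* = 38.5.
Substitute into dH/dt = 0: 1.18(1 - 38.5/82.6) = 0.0369P*.
The bracket is 0.534, giving P* = 0.63/0.0369 = 17.1.

H* ≈ 38.5, P* ≈ 17.1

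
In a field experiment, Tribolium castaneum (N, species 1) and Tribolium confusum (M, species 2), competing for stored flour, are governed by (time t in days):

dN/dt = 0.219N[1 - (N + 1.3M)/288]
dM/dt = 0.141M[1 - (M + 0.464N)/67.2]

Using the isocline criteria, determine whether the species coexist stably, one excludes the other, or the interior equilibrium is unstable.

species 1 excludes species 2

Compare the nullcline intercepts: K1/α12 = 288/1.3 = 222 > K2 = 67.2; K2/α21 = 67.2/0.464 = 145 < K1 = 288.
Since the inequalities point opposite ways, species 1 can invade but species 2 cannot.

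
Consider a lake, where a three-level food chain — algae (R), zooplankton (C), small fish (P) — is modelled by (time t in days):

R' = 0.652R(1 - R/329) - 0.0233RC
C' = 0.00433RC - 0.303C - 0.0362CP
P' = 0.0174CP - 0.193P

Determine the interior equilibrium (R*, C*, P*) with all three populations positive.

From dP/dt = 0: 0.0174C* = 0.193, so C* = 11.1.
From dR/dt = 0: 0.652(1 - R*/329) = 0.0233·11.1, giving R* = 329·(1 - 0.396) = 199.
From dC/dt = 0: 0.00433·199 - 0.303 = 0.0362P*, so P* = 0.557/0.0362 = 15.4.

R* ≈ 199, C* ≈ 11.1, P* ≈ 15.4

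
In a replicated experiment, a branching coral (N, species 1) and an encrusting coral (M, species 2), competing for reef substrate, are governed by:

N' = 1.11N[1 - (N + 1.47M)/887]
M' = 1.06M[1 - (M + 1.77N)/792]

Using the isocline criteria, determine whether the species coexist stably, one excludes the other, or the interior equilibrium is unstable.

Compare the nullcline intercepts: K1/α12 = 887/1.47 = 603 < K2 = 792; K2/α21 = 792/1.77 = 447 < K1 = 887.
Since both are reversed, neither can invade when rare; the interior point is a saddle.

unstable coexistence (outcome depends on initial conditions)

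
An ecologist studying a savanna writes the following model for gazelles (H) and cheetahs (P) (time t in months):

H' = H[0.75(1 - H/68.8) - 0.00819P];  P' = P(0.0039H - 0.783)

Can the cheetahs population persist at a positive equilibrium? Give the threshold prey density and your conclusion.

The predator equation gives dP/dt > 0 only when H > 0.783/0.0039 = 201.
Without the predator, H → K = 68.8. Since 68.8 < 201, the predator cannot invade.

Threshold H = 201; K < 201, so no, the predator goes extinct.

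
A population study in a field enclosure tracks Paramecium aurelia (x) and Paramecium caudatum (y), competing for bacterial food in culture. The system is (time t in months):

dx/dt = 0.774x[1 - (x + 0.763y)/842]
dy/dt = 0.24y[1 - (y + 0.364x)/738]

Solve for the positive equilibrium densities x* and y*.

Setting both brackets to zero gives the nullclines x + 0.763y = 842 and 0.364x + y = 738.
Substituting y = 738 - 0.364x into the first: x(1 - 0.763·0.364) = 842 - 0.763·738.
So x* = 279/0.722 = 386, and then y* = 738 - 0.364·386 = 597.

x* ≈ 386, y* ≈ 597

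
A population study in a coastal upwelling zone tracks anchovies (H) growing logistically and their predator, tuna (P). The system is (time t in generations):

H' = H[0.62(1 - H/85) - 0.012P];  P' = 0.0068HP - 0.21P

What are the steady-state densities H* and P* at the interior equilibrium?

From dP/dt = 0 with P > 0: 0.0068H* = 0.21, so H* = 30.9.
Substitute into dH/dt = 0: 0.62(1 - 30.9/85) = 0.012P*.
The bracket is 0.637, giving P* = 0.395/0.012 = 32.9.

H* ≈ 30.9, P* ≈ 32.9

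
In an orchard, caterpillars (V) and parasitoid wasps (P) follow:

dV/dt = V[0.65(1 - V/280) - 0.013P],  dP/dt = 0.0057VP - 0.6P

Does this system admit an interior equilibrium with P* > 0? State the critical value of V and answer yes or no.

Threshold V = 105; K > 105, so yes, the predator persists.

The predator equation gives dP/dt > 0 only when V > 0.6/0.0057 = 105.
Without the predator, V → K = 280. Since 280 > 105, the predator can invade and persist.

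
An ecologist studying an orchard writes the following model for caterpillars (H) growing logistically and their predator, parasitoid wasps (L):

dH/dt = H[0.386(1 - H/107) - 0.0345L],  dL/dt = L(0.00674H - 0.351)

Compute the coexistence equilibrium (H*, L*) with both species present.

From dL/dt = 0 with L > 0: 0.00674H* = 0.351, so H* = 52.1.
Substitute into dH/dt = 0: 0.386(1 - 52.1/107) = 0.0345L*.
The bracket is 0.513, giving L* = 0.198/0.0345 = 5.74.

H* ≈ 52.1, L* ≈ 5.74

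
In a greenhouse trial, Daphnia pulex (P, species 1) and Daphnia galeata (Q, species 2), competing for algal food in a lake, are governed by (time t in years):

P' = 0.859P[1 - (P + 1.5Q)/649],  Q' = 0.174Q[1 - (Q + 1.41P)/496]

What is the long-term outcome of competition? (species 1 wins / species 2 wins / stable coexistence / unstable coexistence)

Compare the nullcline intercepts: K1/α12 = 649/1.5 = 433 < K2 = 496; K2/α21 = 496/1.41 = 352 < K1 = 649.
Since both are reversed, neither can invade when rare; the interior point is a saddle.

unstable coexistence (outcome depends on initial conditions)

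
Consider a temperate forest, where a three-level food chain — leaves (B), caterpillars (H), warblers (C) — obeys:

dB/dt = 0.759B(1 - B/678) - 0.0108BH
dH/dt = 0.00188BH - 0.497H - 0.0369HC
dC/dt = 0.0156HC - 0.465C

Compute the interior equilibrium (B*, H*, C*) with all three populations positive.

From dC/dt = 0: 0.0156H* = 0.465, so H* = 29.8.
From dB/dt = 0: 0.759(1 - B*/678) = 0.0108·29.8, giving B* = 678·(1 - 0.424) = 390.
From dH/dt = 0: 0.00188·390 - 0.497 = 0.0369C*, so C* = 0.237/0.0369 = 6.42.

B* ≈ 390, H* ≈ 29.8, C* ≈ 6.42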